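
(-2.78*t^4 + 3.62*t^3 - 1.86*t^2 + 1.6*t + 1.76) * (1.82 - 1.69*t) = 4.6982*t^5 - 11.1774*t^4 + 9.7318*t^3 - 6.0892*t^2 - 0.0623999999999993*t + 3.2032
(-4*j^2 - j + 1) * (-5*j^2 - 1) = 20*j^4 + 5*j^3 - j^2 + j - 1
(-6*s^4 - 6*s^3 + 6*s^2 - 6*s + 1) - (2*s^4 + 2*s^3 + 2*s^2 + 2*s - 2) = -8*s^4 - 8*s^3 + 4*s^2 - 8*s + 3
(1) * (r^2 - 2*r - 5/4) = r^2 - 2*r - 5/4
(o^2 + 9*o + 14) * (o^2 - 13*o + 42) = o^4 - 4*o^3 - 61*o^2 + 196*o + 588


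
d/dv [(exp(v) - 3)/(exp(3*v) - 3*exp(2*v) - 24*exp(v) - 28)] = 2*(-exp(2*v) + 8*exp(v) - 25)*exp(v)/(exp(5*v) - 8*exp(4*v) - 23*exp(3*v) + 134*exp(2*v) + 476*exp(v) + 392)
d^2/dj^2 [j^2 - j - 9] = 2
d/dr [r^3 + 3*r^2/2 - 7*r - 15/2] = 3*r^2 + 3*r - 7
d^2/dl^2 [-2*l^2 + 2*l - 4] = -4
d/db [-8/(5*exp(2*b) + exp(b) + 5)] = (80*exp(b) + 8)*exp(b)/(5*exp(2*b) + exp(b) + 5)^2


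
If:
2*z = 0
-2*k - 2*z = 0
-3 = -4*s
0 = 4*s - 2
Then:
No Solution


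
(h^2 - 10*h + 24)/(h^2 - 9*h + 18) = (h - 4)/(h - 3)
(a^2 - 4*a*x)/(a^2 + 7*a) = (a - 4*x)/(a + 7)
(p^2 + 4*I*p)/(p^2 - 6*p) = (p + 4*I)/(p - 6)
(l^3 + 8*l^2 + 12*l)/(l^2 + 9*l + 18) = l*(l + 2)/(l + 3)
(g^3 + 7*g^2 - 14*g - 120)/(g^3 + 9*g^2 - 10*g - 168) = (g + 5)/(g + 7)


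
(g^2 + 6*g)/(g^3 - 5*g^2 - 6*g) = (g + 6)/(g^2 - 5*g - 6)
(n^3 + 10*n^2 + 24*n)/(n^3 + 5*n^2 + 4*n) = (n + 6)/(n + 1)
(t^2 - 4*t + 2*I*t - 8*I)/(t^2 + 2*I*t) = (t - 4)/t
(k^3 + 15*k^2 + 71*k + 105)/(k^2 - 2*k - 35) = (k^2 + 10*k + 21)/(k - 7)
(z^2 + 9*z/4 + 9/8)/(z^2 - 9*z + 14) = (8*z^2 + 18*z + 9)/(8*(z^2 - 9*z + 14))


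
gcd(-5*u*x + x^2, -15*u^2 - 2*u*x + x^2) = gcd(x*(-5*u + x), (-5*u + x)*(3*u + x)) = -5*u + x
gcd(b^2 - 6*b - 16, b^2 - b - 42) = 1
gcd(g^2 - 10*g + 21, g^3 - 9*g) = g - 3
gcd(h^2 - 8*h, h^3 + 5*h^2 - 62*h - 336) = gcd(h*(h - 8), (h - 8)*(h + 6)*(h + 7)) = h - 8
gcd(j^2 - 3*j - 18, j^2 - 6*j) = j - 6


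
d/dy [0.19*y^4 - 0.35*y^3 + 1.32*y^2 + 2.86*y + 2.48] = 0.76*y^3 - 1.05*y^2 + 2.64*y + 2.86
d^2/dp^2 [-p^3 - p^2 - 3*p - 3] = -6*p - 2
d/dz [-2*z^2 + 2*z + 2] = 2 - 4*z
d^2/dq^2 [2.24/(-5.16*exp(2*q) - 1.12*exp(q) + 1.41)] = (-2.24*(10.32*exp(q) + 1.12)*(20.64*exp(q) + 2.24)*exp(q) + (46.2336*exp(q) + 2.5088)*(5.16*exp(2*q) + 1.12*exp(q) - 1.41))*exp(q)/(5.16*exp(2*q) + 1.12*exp(q) - 1.41)^3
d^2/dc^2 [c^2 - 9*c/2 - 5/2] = 2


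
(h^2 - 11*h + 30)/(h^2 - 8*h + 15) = (h - 6)/(h - 3)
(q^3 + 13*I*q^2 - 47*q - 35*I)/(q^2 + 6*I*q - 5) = q + 7*I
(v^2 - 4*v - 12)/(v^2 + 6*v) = (v^2 - 4*v - 12)/(v*(v + 6))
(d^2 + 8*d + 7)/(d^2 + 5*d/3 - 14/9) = 9*(d^2 + 8*d + 7)/(9*d^2 + 15*d - 14)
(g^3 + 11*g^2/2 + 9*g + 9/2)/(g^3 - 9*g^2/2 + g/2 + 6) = (2*g^2 + 9*g + 9)/(2*g^2 - 11*g + 12)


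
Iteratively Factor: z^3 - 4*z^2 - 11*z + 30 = (z + 3)*(z^2 - 7*z + 10) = (z - 5)*(z + 3)*(z - 2)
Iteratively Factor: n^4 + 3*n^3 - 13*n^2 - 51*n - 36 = (n + 1)*(n^3 + 2*n^2 - 15*n - 36) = (n + 1)*(n + 3)*(n^2 - n - 12) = (n - 4)*(n + 1)*(n + 3)*(n + 3)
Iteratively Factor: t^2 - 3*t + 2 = (t - 1)*(t - 2)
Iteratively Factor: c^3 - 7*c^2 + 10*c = (c - 2)*(c^2 - 5*c) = c*(c - 2)*(c - 5)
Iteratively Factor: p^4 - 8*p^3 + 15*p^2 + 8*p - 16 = (p - 4)*(p^3 - 4*p^2 - p + 4) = (p - 4)*(p - 1)*(p^2 - 3*p - 4) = (p - 4)*(p - 1)*(p + 1)*(p - 4)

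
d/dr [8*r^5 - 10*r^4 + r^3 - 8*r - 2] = 40*r^4 - 40*r^3 + 3*r^2 - 8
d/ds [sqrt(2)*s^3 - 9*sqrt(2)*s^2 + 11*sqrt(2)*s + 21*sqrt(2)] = sqrt(2)*(3*s^2 - 18*s + 11)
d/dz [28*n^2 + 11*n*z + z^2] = 11*n + 2*z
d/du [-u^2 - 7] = -2*u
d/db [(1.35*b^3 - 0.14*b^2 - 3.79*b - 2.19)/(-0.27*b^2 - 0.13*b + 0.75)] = (-0.3645*b^4 - 0.351*b^3 + 2.0324*b^2 - 1.3926*b - 3.1272)/(0.0729*b^4 + 0.0702*b^3 - 0.3881*b^2 - 0.195*b + 0.5625)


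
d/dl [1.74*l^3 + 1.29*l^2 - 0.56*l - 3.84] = 5.22*l^2 + 2.58*l - 0.56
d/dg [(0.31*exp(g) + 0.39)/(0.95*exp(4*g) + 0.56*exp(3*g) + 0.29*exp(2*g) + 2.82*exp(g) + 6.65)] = (-0.8835*exp(4*g) - 1.8292*exp(3*g) - 0.7451*exp(2*g) - 0.2262*exp(g) + 0.9617)*exp(g)/(0.9025*exp(8*g) + 1.064*exp(7*g) + 0.8646*exp(6*g) + 5.6828*exp(5*g) + 15.8775*exp(4*g) + 9.0836*exp(3*g) + 11.8094*exp(2*g) + 37.506*exp(g) + 44.2225)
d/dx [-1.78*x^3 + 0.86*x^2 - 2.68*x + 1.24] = -5.34*x^2 + 1.72*x - 2.68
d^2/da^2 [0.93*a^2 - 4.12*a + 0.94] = 1.86000000000000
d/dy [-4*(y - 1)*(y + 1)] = -8*y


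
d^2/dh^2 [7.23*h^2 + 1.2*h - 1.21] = 14.4600000000000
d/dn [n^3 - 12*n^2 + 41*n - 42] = 3*n^2 - 24*n + 41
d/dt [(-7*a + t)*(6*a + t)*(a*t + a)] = a*(-42*a^2 - 2*a*t - a + 3*t^2 + 2*t)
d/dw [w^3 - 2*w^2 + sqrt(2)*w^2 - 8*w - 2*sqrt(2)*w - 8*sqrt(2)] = 3*w^2 - 4*w + 2*sqrt(2)*w - 8 - 2*sqrt(2)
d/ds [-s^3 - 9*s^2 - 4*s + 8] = -3*s^2 - 18*s - 4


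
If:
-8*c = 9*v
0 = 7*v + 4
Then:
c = 9/14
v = -4/7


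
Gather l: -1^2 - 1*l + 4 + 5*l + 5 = 4*l + 8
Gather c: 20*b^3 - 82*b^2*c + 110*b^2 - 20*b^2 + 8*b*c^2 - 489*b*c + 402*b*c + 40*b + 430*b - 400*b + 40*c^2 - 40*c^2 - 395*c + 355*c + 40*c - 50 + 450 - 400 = 20*b^3 + 90*b^2 + 8*b*c^2 + 70*b + c*(-82*b^2 - 87*b)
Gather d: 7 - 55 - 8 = -56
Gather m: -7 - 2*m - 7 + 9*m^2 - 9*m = 9*m^2 - 11*m - 14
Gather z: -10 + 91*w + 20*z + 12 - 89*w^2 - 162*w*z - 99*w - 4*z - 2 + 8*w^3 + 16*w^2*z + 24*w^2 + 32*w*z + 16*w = 8*w^3 - 65*w^2 + 8*w + z*(16*w^2 - 130*w + 16)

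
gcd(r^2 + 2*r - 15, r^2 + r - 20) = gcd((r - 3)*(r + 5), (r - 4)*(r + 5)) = r + 5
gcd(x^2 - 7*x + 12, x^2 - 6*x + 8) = x - 4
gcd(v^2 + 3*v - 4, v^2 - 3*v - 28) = v + 4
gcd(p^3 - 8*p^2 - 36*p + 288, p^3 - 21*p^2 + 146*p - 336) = p^2 - 14*p + 48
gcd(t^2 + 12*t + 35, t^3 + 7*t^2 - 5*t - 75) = t + 5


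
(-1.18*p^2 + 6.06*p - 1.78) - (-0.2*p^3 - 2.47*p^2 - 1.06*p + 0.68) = 0.2*p^3 + 1.29*p^2 + 7.12*p - 2.46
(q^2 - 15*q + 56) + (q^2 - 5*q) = 2*q^2 - 20*q + 56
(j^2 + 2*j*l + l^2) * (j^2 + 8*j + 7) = j^4 + 2*j^3*l + 8*j^3 + j^2*l^2 + 16*j^2*l + 7*j^2 + 8*j*l^2 + 14*j*l + 7*l^2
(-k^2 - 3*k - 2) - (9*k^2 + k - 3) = -10*k^2 - 4*k + 1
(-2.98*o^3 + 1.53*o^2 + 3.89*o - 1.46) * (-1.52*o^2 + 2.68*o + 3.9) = 4.5296*o^5 - 10.312*o^4 - 13.4344*o^3 + 18.6114*o^2 + 11.2582*o - 5.694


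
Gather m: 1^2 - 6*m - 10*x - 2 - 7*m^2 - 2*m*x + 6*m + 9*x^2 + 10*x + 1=-7*m^2 - 2*m*x + 9*x^2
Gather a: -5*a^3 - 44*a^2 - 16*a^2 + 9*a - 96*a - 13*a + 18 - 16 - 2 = -5*a^3 - 60*a^2 - 100*a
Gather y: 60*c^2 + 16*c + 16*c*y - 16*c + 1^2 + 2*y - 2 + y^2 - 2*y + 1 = 60*c^2 + 16*c*y + y^2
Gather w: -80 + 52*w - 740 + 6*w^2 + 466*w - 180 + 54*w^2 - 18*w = 60*w^2 + 500*w - 1000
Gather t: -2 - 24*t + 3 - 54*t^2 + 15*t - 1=-54*t^2 - 9*t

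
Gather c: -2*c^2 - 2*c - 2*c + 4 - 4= -2*c^2 - 4*c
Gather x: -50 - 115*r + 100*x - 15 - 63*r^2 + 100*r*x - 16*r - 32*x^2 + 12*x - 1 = -63*r^2 - 131*r - 32*x^2 + x*(100*r + 112) - 66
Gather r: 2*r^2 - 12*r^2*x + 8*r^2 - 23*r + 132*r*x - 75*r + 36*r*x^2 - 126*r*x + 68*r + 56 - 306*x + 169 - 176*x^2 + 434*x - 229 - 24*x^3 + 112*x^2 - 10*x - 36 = r^2*(10 - 12*x) + r*(36*x^2 + 6*x - 30) - 24*x^3 - 64*x^2 + 118*x - 40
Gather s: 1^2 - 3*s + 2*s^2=2*s^2 - 3*s + 1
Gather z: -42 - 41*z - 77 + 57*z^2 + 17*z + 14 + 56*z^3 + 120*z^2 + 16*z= 56*z^3 + 177*z^2 - 8*z - 105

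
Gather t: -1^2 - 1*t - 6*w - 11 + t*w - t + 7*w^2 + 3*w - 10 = t*(w - 2) + 7*w^2 - 3*w - 22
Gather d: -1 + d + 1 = d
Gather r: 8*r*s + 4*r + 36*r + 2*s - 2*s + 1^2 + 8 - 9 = r*(8*s + 40)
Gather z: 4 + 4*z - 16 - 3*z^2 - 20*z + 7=-3*z^2 - 16*z - 5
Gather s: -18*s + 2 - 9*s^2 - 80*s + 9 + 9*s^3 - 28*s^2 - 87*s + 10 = 9*s^3 - 37*s^2 - 185*s + 21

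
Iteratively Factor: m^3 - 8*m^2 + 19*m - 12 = (m - 4)*(m^2 - 4*m + 3) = (m - 4)*(m - 3)*(m - 1)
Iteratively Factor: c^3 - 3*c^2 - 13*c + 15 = (c - 1)*(c^2 - 2*c - 15) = (c - 5)*(c - 1)*(c + 3)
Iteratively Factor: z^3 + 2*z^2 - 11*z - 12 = (z + 4)*(z^2 - 2*z - 3) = (z - 3)*(z + 4)*(z + 1)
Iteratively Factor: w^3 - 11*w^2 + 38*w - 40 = (w - 5)*(w^2 - 6*w + 8) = (w - 5)*(w - 4)*(w - 2)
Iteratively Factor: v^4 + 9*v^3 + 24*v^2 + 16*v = (v + 4)*(v^3 + 5*v^2 + 4*v) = (v + 4)^2*(v^2 + v) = v*(v + 4)^2*(v + 1)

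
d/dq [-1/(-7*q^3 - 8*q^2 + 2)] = q*(-21*q - 16)/(7*q^3 + 8*q^2 - 2)^2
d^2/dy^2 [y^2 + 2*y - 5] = 2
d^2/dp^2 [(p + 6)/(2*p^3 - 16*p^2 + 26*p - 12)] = 3*(p^3 + 6*p^2 - 100*p + 268)/(p^7 - 22*p^6 + 186*p^5 - 760*p^4 + 1585*p^3 - 1746*p^2 + 972*p - 216)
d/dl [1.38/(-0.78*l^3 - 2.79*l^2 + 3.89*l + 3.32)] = (3.2292*l^2 + 7.7004*l - 5.3682)/(0.78*l^3 + 2.79*l^2 - 3.89*l - 3.32)^2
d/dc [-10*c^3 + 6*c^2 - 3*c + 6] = -30*c^2 + 12*c - 3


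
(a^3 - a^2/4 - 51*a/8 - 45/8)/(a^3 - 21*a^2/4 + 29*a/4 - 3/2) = (8*a^2 + 22*a + 15)/(2*(4*a^2 - 9*a + 2))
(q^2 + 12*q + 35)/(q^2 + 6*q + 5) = (q + 7)/(q + 1)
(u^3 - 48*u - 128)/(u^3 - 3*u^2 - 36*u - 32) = (u + 4)/(u + 1)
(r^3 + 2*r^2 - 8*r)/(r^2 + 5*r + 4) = r*(r - 2)/(r + 1)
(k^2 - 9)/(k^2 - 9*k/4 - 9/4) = 4*(k + 3)/(4*k + 3)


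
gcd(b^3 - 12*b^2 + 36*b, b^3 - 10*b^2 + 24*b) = b^2 - 6*b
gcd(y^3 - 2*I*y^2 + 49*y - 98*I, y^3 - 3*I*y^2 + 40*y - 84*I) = y^2 - 9*I*y - 14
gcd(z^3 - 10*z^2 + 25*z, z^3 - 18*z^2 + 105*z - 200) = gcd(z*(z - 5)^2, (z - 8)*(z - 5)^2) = z^2 - 10*z + 25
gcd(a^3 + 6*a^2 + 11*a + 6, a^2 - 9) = a + 3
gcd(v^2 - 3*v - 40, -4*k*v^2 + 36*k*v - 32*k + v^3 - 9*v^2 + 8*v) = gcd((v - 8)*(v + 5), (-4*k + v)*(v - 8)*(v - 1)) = v - 8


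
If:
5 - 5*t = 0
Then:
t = 1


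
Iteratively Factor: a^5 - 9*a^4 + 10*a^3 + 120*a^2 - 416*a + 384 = (a - 3)*(a^4 - 6*a^3 - 8*a^2 + 96*a - 128) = (a - 3)*(a - 2)*(a^3 - 4*a^2 - 16*a + 64) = (a - 3)*(a - 2)*(a + 4)*(a^2 - 8*a + 16) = (a - 4)*(a - 3)*(a - 2)*(a + 4)*(a - 4)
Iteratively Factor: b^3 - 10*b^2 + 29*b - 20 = (b - 1)*(b^2 - 9*b + 20) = (b - 5)*(b - 1)*(b - 4)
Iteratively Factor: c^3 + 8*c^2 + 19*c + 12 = (c + 3)*(c^2 + 5*c + 4) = (c + 3)*(c + 4)*(c + 1)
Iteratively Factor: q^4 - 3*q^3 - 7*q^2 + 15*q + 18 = (q + 1)*(q^3 - 4*q^2 - 3*q + 18) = (q - 3)*(q + 1)*(q^2 - q - 6) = (q - 3)*(q + 1)*(q + 2)*(q - 3)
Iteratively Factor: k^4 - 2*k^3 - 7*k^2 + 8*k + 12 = (k - 3)*(k^3 + k^2 - 4*k - 4) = (k - 3)*(k + 2)*(k^2 - k - 2) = (k - 3)*(k - 2)*(k + 2)*(k + 1)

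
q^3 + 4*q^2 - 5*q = q*(q - 1)*(q + 5)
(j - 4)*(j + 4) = j^2 - 16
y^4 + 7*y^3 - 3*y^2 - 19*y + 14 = (y - 1)^2*(y + 2)*(y + 7)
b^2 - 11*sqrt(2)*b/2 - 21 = (b - 7*sqrt(2))*(b + 3*sqrt(2)/2)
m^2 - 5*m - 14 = (m - 7)*(m + 2)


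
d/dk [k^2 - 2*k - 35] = 2*k - 2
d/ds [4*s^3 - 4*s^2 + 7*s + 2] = 12*s^2 - 8*s + 7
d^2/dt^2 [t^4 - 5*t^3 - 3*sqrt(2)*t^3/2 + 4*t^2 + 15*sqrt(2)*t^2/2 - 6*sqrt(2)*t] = 12*t^2 - 30*t - 9*sqrt(2)*t + 8 + 15*sqrt(2)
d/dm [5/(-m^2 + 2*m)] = 10*(m - 1)/(m^2*(m - 2)^2)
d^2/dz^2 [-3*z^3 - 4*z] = -18*z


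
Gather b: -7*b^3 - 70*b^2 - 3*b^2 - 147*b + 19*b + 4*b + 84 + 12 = -7*b^3 - 73*b^2 - 124*b + 96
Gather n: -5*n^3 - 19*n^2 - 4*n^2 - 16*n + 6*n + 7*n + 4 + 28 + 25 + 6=-5*n^3 - 23*n^2 - 3*n + 63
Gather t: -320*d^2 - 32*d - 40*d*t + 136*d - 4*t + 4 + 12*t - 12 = -320*d^2 + 104*d + t*(8 - 40*d) - 8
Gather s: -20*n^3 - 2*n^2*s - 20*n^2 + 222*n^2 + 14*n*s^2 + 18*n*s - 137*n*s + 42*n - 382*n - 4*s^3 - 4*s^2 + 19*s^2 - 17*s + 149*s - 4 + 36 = -20*n^3 + 202*n^2 - 340*n - 4*s^3 + s^2*(14*n + 15) + s*(-2*n^2 - 119*n + 132) + 32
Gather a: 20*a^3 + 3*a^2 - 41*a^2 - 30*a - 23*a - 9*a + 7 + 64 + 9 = 20*a^3 - 38*a^2 - 62*a + 80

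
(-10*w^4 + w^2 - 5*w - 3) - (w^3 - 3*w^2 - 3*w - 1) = -10*w^4 - w^3 + 4*w^2 - 2*w - 2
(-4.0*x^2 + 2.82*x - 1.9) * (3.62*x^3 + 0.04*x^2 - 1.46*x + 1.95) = -14.48*x^5 + 10.0484*x^4 - 0.9252*x^3 - 11.9932*x^2 + 8.273*x - 3.705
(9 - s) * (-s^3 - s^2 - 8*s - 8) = s^4 - 8*s^3 - s^2 - 64*s - 72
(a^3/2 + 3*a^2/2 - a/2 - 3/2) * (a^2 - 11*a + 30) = a^5/2 - 4*a^4 - 2*a^3 + 49*a^2 + 3*a/2 - 45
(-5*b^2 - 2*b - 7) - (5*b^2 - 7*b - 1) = -10*b^2 + 5*b - 6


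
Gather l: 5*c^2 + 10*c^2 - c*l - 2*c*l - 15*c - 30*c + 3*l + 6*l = 15*c^2 - 45*c + l*(9 - 3*c)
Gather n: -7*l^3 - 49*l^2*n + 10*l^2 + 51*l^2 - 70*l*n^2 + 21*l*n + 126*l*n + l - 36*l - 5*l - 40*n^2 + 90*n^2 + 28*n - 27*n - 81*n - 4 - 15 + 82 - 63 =-7*l^3 + 61*l^2 - 40*l + n^2*(50 - 70*l) + n*(-49*l^2 + 147*l - 80)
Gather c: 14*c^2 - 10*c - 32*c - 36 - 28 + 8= 14*c^2 - 42*c - 56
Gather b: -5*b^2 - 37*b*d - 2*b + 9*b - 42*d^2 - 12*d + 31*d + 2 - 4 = -5*b^2 + b*(7 - 37*d) - 42*d^2 + 19*d - 2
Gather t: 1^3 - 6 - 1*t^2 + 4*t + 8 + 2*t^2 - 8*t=t^2 - 4*t + 3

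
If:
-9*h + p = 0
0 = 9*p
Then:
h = 0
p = 0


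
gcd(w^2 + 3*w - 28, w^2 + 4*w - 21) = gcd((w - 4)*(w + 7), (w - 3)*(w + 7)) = w + 7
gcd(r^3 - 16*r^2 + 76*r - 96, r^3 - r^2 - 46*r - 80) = r - 8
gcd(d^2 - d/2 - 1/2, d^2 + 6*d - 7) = d - 1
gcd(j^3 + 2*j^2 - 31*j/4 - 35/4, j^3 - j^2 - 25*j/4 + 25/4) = j - 5/2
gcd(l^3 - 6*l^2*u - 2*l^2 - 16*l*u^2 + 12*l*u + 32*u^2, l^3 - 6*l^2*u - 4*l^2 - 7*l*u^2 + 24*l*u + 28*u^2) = 1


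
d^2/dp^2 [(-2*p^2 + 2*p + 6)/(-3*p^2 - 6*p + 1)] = 4*(-27*p^3 - 72*p^2 - 171*p - 122)/(27*p^6 + 162*p^5 + 297*p^4 + 108*p^3 - 99*p^2 + 18*p - 1)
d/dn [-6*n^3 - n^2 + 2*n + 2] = -18*n^2 - 2*n + 2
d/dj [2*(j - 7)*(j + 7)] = 4*j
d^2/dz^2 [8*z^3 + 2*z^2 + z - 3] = 48*z + 4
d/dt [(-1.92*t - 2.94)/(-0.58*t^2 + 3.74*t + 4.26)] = (-1.1136*t^2 - 3.4104*t + 2.8164)/(0.3364*t^4 - 4.3384*t^3 + 9.046*t^2 + 31.8648*t + 18.1476)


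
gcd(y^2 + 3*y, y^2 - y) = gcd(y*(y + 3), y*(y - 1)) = y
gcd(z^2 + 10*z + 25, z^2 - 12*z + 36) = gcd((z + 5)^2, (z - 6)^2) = 1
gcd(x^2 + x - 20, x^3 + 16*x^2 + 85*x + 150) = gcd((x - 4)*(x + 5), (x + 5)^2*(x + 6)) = x + 5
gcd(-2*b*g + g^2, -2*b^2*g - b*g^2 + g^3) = 2*b*g - g^2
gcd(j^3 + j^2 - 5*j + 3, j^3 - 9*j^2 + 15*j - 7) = j^2 - 2*j + 1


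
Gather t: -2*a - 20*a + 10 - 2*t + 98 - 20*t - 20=-22*a - 22*t + 88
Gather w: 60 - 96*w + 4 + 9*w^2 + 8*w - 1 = 9*w^2 - 88*w + 63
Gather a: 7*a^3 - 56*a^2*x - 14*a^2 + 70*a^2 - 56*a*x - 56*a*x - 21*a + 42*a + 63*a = 7*a^3 + a^2*(56 - 56*x) + a*(84 - 112*x)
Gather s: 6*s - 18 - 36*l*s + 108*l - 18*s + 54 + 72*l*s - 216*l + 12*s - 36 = 36*l*s - 108*l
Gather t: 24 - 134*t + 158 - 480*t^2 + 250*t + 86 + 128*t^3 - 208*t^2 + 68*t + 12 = 128*t^3 - 688*t^2 + 184*t + 280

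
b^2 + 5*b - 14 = (b - 2)*(b + 7)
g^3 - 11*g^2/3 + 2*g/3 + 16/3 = (g - 8/3)*(g - 2)*(g + 1)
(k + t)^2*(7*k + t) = 7*k^3 + 15*k^2*t + 9*k*t^2 + t^3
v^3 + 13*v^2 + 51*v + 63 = (v + 3)^2*(v + 7)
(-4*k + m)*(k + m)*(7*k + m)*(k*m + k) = -28*k^4*m - 28*k^4 - 25*k^3*m^2 - 25*k^3*m + 4*k^2*m^3 + 4*k^2*m^2 + k*m^4 + k*m^3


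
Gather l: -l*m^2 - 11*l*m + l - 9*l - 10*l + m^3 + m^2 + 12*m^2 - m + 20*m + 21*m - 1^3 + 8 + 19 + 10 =l*(-m^2 - 11*m - 18) + m^3 + 13*m^2 + 40*m + 36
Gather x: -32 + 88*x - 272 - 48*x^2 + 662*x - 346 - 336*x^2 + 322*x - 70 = -384*x^2 + 1072*x - 720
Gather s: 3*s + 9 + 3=3*s + 12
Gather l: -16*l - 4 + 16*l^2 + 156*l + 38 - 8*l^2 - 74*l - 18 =8*l^2 + 66*l + 16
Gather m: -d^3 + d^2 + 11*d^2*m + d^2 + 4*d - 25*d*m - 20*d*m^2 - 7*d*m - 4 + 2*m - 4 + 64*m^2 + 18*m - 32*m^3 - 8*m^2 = -d^3 + 2*d^2 + 4*d - 32*m^3 + m^2*(56 - 20*d) + m*(11*d^2 - 32*d + 20) - 8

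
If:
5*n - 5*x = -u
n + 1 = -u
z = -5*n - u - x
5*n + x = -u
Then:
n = 1/4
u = -5/4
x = 0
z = 0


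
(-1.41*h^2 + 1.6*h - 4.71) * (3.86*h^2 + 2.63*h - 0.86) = -5.4426*h^4 + 2.4677*h^3 - 12.76*h^2 - 13.7633*h + 4.0506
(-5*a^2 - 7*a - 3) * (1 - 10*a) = 50*a^3 + 65*a^2 + 23*a - 3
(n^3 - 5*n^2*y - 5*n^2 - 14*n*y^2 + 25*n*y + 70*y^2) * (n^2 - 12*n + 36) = n^5 - 5*n^4*y - 17*n^4 - 14*n^3*y^2 + 85*n^3*y + 96*n^3 + 238*n^2*y^2 - 480*n^2*y - 180*n^2 - 1344*n*y^2 + 900*n*y + 2520*y^2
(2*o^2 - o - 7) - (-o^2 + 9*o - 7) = 3*o^2 - 10*o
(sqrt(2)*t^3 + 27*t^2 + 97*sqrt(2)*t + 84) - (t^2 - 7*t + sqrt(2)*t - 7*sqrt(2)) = sqrt(2)*t^3 + 26*t^2 + 7*t + 96*sqrt(2)*t + 7*sqrt(2) + 84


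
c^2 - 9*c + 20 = (c - 5)*(c - 4)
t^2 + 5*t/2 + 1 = (t + 1/2)*(t + 2)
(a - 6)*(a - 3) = a^2 - 9*a + 18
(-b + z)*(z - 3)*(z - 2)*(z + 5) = -b*z^3 + 19*b*z - 30*b + z^4 - 19*z^2 + 30*z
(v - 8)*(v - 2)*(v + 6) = v^3 - 4*v^2 - 44*v + 96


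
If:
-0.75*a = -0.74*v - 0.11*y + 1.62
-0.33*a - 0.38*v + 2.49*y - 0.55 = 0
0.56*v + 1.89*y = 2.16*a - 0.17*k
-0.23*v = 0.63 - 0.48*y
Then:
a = -9.63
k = -74.46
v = -7.25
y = -2.16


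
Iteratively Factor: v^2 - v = (v)*(v - 1)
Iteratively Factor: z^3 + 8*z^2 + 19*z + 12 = (z + 3)*(z^2 + 5*z + 4) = (z + 1)*(z + 3)*(z + 4)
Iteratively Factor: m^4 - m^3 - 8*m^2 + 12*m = (m - 2)*(m^3 + m^2 - 6*m) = m*(m - 2)*(m^2 + m - 6) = m*(m - 2)^2*(m + 3)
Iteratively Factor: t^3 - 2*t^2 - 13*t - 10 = (t + 1)*(t^2 - 3*t - 10) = (t - 5)*(t + 1)*(t + 2)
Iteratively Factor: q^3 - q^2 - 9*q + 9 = (q - 1)*(q^2 - 9) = (q - 3)*(q - 1)*(q + 3)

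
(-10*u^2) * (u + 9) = -10*u^3 - 90*u^2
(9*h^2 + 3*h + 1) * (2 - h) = -9*h^3 + 15*h^2 + 5*h + 2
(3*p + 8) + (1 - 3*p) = 9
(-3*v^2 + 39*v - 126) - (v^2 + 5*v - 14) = -4*v^2 + 34*v - 112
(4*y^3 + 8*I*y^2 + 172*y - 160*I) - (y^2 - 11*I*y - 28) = 4*y^3 - y^2 + 8*I*y^2 + 172*y + 11*I*y + 28 - 160*I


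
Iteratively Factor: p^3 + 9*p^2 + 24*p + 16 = (p + 4)*(p^2 + 5*p + 4) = (p + 1)*(p + 4)*(p + 4)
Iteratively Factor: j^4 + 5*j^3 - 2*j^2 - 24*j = (j + 4)*(j^3 + j^2 - 6*j) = (j + 3)*(j + 4)*(j^2 - 2*j) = (j - 2)*(j + 3)*(j + 4)*(j)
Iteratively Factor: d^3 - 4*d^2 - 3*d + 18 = (d - 3)*(d^2 - d - 6) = (d - 3)*(d + 2)*(d - 3)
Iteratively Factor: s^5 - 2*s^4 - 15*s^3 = (s)*(s^4 - 2*s^3 - 15*s^2) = s*(s - 5)*(s^3 + 3*s^2) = s^2*(s - 5)*(s^2 + 3*s) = s^2*(s - 5)*(s + 3)*(s)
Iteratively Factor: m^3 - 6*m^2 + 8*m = (m - 4)*(m^2 - 2*m) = m*(m - 4)*(m - 2)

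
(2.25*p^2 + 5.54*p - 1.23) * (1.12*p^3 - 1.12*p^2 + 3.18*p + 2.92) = 2.52*p^5 + 3.6848*p^4 - 0.4274*p^3 + 25.5648*p^2 + 12.2654*p - 3.5916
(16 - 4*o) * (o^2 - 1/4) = -4*o^3 + 16*o^2 + o - 4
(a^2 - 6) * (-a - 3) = -a^3 - 3*a^2 + 6*a + 18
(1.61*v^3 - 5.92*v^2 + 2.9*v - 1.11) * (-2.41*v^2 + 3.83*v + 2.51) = -3.8801*v^5 + 20.4335*v^4 - 25.6215*v^3 - 1.0771*v^2 + 3.0277*v - 2.7861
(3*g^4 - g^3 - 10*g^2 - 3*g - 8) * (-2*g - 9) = -6*g^5 - 25*g^4 + 29*g^3 + 96*g^2 + 43*g + 72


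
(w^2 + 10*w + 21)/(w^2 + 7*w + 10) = (w^2 + 10*w + 21)/(w^2 + 7*w + 10)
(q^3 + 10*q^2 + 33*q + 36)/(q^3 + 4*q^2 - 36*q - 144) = (q^2 + 6*q + 9)/(q^2 - 36)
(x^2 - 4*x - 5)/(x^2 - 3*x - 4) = (x - 5)/(x - 4)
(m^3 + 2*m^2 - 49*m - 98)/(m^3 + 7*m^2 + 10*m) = (m^2 - 49)/(m*(m + 5))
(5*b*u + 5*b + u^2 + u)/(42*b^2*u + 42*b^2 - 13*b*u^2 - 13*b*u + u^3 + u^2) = (5*b + u)/(42*b^2 - 13*b*u + u^2)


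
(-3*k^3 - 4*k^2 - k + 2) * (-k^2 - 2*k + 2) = 3*k^5 + 10*k^4 + 3*k^3 - 8*k^2 - 6*k + 4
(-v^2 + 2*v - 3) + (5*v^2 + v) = 4*v^2 + 3*v - 3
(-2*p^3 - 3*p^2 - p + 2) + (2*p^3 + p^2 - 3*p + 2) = -2*p^2 - 4*p + 4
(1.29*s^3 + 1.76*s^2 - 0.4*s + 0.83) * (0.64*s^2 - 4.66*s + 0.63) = 0.8256*s^5 - 4.885*s^4 - 7.6449*s^3 + 3.504*s^2 - 4.1198*s + 0.5229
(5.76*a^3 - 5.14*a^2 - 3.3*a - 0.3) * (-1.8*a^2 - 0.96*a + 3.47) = -10.368*a^5 + 3.7224*a^4 + 30.8616*a^3 - 14.1278*a^2 - 11.163*a - 1.041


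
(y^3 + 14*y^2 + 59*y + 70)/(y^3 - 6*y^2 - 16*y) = (y^2 + 12*y + 35)/(y*(y - 8))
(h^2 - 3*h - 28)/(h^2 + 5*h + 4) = (h - 7)/(h + 1)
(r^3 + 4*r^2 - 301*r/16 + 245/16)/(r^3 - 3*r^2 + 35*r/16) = (r + 7)/r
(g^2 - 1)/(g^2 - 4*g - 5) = (g - 1)/(g - 5)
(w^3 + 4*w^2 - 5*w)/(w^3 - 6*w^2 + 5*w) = (w + 5)/(w - 5)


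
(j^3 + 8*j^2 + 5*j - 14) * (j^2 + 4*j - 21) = j^5 + 12*j^4 + 16*j^3 - 162*j^2 - 161*j + 294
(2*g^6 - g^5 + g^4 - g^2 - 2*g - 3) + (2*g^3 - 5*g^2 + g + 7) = 2*g^6 - g^5 + g^4 + 2*g^3 - 6*g^2 - g + 4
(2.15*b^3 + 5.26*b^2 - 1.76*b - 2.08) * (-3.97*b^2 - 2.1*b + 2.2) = -8.5355*b^5 - 25.3972*b^4 + 0.671200000000002*b^3 + 23.5256*b^2 + 0.496*b - 4.576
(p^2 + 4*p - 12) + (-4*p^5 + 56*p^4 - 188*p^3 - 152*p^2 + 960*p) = -4*p^5 + 56*p^4 - 188*p^3 - 151*p^2 + 964*p - 12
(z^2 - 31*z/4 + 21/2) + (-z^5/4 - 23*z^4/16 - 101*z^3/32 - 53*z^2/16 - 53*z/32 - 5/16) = -z^5/4 - 23*z^4/16 - 101*z^3/32 - 37*z^2/16 - 301*z/32 + 163/16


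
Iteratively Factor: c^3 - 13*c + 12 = (c - 1)*(c^2 + c - 12) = (c - 1)*(c + 4)*(c - 3)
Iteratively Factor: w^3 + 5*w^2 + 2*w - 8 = (w - 1)*(w^2 + 6*w + 8) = (w - 1)*(w + 4)*(w + 2)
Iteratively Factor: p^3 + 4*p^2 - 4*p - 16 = (p + 4)*(p^2 - 4) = (p - 2)*(p + 4)*(p + 2)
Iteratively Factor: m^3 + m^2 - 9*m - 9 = (m + 3)*(m^2 - 2*m - 3) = (m - 3)*(m + 3)*(m + 1)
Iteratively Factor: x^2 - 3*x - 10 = (x + 2)*(x - 5)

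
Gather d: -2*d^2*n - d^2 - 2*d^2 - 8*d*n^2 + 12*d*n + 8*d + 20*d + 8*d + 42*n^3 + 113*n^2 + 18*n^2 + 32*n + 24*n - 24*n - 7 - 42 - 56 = d^2*(-2*n - 3) + d*(-8*n^2 + 12*n + 36) + 42*n^3 + 131*n^2 + 32*n - 105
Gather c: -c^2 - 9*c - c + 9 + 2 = -c^2 - 10*c + 11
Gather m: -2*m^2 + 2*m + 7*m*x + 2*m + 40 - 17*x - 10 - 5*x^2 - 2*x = -2*m^2 + m*(7*x + 4) - 5*x^2 - 19*x + 30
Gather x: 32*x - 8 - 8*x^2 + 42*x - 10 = -8*x^2 + 74*x - 18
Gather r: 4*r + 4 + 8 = 4*r + 12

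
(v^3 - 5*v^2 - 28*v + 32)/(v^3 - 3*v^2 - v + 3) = (v^2 - 4*v - 32)/(v^2 - 2*v - 3)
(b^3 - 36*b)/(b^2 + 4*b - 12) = b*(b - 6)/(b - 2)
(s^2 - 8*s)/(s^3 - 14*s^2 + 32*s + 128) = s/(s^2 - 6*s - 16)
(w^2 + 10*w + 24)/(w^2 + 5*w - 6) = (w + 4)/(w - 1)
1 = 1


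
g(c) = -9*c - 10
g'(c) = -9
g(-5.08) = 35.72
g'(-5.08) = -9.00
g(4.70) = -52.30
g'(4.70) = -9.00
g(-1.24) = 1.16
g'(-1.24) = -9.00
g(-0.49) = -5.59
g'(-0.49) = -9.00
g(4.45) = -50.05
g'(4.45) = -9.00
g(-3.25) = 19.25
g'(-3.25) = -9.00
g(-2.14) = 9.26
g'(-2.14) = -9.00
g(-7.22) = 54.98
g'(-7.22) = -9.00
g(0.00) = -10.00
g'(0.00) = -9.00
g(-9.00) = 71.00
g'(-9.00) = -9.00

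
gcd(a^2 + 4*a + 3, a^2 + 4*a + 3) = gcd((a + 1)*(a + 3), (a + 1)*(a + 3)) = a^2 + 4*a + 3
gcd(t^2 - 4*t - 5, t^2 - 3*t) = 1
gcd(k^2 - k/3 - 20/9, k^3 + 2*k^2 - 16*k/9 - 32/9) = k + 4/3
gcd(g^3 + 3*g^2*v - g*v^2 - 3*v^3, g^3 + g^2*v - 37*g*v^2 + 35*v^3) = -g + v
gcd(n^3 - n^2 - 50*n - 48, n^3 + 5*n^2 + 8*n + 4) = n + 1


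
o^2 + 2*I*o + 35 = (o - 5*I)*(o + 7*I)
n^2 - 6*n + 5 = (n - 5)*(n - 1)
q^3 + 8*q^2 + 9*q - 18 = (q - 1)*(q + 3)*(q + 6)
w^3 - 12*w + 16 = (w - 2)^2*(w + 4)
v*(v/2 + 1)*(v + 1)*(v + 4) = v^4/2 + 7*v^3/2 + 7*v^2 + 4*v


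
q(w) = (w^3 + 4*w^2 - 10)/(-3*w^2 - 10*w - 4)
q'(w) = (6*w + 10)*(w^3 + 4*w^2 - 10)/(-3*w^2 - 10*w - 4)^2 + (3*w^2 + 8*w)/(-3*w^2 - 10*w - 4) = (-3*w^4 - 20*w^3 - 52*w^2 - 92*w - 100)/(9*w^4 + 60*w^3 + 124*w^2 + 80*w + 16)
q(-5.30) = 1.32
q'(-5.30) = -0.37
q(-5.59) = 1.43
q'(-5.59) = -0.37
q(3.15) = -0.93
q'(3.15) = -0.43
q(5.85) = -1.98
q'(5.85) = -0.36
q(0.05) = 2.22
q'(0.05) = -5.15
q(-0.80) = -3.82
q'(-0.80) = -11.71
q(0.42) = 1.06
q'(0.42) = -1.96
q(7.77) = -2.67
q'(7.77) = -0.35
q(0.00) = 2.50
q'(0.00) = -6.25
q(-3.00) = 1.00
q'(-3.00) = 5.00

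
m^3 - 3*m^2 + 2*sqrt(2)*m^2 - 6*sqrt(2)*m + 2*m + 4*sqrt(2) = (m - 2)*(m - 1)*(m + 2*sqrt(2))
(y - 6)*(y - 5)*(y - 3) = y^3 - 14*y^2 + 63*y - 90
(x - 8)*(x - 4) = x^2 - 12*x + 32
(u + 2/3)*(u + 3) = u^2 + 11*u/3 + 2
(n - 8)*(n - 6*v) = n^2 - 6*n*v - 8*n + 48*v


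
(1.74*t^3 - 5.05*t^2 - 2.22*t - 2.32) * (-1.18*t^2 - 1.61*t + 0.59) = -2.0532*t^5 + 3.1576*t^4 + 11.7767*t^3 + 3.3323*t^2 + 2.4254*t - 1.3688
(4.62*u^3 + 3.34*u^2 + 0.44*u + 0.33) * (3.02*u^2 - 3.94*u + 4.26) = 13.9524*u^5 - 8.116*u^4 + 7.8504*u^3 + 13.4914*u^2 + 0.5742*u + 1.4058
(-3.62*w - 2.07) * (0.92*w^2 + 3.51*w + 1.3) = -3.3304*w^3 - 14.6106*w^2 - 11.9717*w - 2.691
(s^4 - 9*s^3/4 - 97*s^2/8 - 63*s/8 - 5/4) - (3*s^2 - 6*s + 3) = s^4 - 9*s^3/4 - 121*s^2/8 - 15*s/8 - 17/4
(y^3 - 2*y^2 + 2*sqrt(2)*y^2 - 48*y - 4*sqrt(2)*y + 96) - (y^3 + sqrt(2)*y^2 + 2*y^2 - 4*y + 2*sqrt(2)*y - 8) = -4*y^2 + sqrt(2)*y^2 - 44*y - 6*sqrt(2)*y + 104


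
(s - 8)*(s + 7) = s^2 - s - 56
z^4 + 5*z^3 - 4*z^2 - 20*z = z*(z - 2)*(z + 2)*(z + 5)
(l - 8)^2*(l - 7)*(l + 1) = l^4 - 22*l^3 + 153*l^2 - 272*l - 448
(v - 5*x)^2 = v^2 - 10*v*x + 25*x^2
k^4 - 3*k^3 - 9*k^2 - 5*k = k*(k - 5)*(k + 1)^2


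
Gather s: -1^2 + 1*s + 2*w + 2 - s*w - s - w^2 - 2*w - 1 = -s*w - w^2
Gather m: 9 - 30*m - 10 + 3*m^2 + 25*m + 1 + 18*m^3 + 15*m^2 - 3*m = 18*m^3 + 18*m^2 - 8*m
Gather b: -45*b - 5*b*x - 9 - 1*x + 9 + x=b*(-5*x - 45)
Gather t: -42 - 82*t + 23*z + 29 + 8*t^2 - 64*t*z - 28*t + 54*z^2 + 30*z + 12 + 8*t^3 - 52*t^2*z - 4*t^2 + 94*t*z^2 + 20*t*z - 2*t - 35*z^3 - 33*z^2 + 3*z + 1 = 8*t^3 + t^2*(4 - 52*z) + t*(94*z^2 - 44*z - 112) - 35*z^3 + 21*z^2 + 56*z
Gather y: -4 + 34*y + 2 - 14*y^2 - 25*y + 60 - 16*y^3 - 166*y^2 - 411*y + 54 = -16*y^3 - 180*y^2 - 402*y + 112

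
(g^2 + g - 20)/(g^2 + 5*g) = (g - 4)/g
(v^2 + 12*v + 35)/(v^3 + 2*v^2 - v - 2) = (v^2 + 12*v + 35)/(v^3 + 2*v^2 - v - 2)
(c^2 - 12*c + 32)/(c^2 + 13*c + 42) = (c^2 - 12*c + 32)/(c^2 + 13*c + 42)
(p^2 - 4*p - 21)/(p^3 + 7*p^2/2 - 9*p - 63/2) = 2*(p - 7)/(2*p^2 + p - 21)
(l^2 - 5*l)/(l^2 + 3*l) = (l - 5)/(l + 3)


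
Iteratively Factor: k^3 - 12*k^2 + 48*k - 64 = (k - 4)*(k^2 - 8*k + 16) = (k - 4)^2*(k - 4)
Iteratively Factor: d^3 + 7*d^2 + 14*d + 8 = (d + 1)*(d^2 + 6*d + 8) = (d + 1)*(d + 4)*(d + 2)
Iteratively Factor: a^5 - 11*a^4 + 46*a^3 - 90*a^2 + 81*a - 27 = (a - 1)*(a^4 - 10*a^3 + 36*a^2 - 54*a + 27) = (a - 1)^2*(a^3 - 9*a^2 + 27*a - 27) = (a - 3)*(a - 1)^2*(a^2 - 6*a + 9) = (a - 3)^2*(a - 1)^2*(a - 3)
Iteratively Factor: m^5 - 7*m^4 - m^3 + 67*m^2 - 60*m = (m + 3)*(m^4 - 10*m^3 + 29*m^2 - 20*m) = (m - 1)*(m + 3)*(m^3 - 9*m^2 + 20*m) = (m - 4)*(m - 1)*(m + 3)*(m^2 - 5*m) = m*(m - 4)*(m - 1)*(m + 3)*(m - 5)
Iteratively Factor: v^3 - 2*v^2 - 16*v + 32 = (v - 2)*(v^2 - 16) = (v - 4)*(v - 2)*(v + 4)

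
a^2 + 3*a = a*(a + 3)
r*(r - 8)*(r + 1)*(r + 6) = r^4 - r^3 - 50*r^2 - 48*r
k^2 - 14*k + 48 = (k - 8)*(k - 6)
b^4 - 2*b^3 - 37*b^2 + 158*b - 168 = (b - 4)*(b - 3)*(b - 2)*(b + 7)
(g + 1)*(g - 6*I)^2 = g^3 + g^2 - 12*I*g^2 - 36*g - 12*I*g - 36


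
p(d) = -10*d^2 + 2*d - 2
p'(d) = 2 - 20*d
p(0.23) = -2.07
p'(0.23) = -2.60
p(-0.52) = -5.74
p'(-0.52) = 12.40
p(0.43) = -2.99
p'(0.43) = -6.60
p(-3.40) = -124.40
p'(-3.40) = 70.00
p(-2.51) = -70.02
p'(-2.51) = 52.20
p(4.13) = -164.31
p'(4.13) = -80.60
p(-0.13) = -2.43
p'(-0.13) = 4.60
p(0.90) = -8.30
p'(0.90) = -16.00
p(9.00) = -794.00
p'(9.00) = -178.00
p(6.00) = -350.00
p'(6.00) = -118.00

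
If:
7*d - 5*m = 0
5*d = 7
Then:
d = 7/5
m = 49/25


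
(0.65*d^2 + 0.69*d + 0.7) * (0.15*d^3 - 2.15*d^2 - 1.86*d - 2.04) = 0.0975*d^5 - 1.294*d^4 - 2.5875*d^3 - 4.1144*d^2 - 2.7096*d - 1.428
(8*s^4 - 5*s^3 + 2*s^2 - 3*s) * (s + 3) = 8*s^5 + 19*s^4 - 13*s^3 + 3*s^2 - 9*s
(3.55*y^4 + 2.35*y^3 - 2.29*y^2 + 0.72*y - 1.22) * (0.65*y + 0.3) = 2.3075*y^5 + 2.5925*y^4 - 0.7835*y^3 - 0.219*y^2 - 0.577*y - 0.366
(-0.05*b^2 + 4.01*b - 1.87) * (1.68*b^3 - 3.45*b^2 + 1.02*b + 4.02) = -0.084*b^5 + 6.9093*b^4 - 17.0271*b^3 + 10.3407*b^2 + 14.2128*b - 7.5174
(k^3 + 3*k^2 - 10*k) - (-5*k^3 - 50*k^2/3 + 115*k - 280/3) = 6*k^3 + 59*k^2/3 - 125*k + 280/3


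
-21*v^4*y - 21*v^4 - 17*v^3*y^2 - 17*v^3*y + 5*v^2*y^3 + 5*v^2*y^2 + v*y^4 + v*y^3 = (-3*v + y)*(v + y)*(7*v + y)*(v*y + v)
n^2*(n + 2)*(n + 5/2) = n^4 + 9*n^3/2 + 5*n^2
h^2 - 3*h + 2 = (h - 2)*(h - 1)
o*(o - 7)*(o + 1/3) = o^3 - 20*o^2/3 - 7*o/3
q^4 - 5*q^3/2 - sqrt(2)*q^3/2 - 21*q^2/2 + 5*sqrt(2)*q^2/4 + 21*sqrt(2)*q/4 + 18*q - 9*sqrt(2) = (q - 4)*(q - 3/2)*(q + 3)*(q - sqrt(2)/2)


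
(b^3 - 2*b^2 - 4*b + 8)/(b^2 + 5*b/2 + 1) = 2*(b^2 - 4*b + 4)/(2*b + 1)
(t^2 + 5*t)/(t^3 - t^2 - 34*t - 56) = t*(t + 5)/(t^3 - t^2 - 34*t - 56)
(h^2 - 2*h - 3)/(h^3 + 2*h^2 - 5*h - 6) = (h - 3)/(h^2 + h - 6)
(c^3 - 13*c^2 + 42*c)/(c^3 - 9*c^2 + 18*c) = (c - 7)/(c - 3)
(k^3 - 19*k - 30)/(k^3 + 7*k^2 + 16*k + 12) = (k - 5)/(k + 2)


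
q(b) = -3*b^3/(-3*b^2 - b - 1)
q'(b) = -3*b^3*(6*b + 1)/(-3*b^2 - b - 1)^2 - 9*b^2/(-3*b^2 - b - 1)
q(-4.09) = -4.36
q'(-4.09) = 1.02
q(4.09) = 3.71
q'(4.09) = 1.01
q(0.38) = 0.09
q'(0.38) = 0.55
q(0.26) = 0.04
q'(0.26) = 0.35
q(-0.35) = -0.13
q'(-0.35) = 0.95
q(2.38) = 1.99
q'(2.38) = 1.01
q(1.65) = 1.25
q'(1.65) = 1.01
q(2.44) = 2.05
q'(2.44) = 1.01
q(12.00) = 11.65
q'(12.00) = 1.00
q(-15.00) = -15.32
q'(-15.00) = 1.00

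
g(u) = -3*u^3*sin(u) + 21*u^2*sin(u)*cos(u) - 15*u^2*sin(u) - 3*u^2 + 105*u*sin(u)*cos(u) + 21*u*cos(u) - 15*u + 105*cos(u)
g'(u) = -3*u^3*cos(u) - 21*u^2*sin(u)^2 - 9*u^2*sin(u) + 21*u^2*cos(u)^2 - 15*u^2*cos(u) - 105*u*sin(u)^2 + 42*u*sin(u)*cos(u) - 51*u*sin(u) + 105*u*cos(u)^2 - 6*u + 105*sin(u)*cos(u) - 105*sin(u) + 21*cos(u) - 15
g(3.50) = 58.39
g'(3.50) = 928.76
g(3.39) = -42.65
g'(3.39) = 902.46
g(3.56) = 114.15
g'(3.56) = 927.76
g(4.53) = 572.86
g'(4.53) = -221.77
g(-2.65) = -55.87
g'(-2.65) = -33.49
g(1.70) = -140.46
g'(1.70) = -490.10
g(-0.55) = 112.02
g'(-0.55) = -15.40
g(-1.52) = 49.30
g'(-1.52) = 150.59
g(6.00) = -16.10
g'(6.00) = 107.65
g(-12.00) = 2045.27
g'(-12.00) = 2770.77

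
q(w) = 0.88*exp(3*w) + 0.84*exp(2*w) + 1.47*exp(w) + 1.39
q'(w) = 2.64*exp(3*w) + 1.68*exp(2*w) + 1.47*exp(w)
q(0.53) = 10.63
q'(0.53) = 20.29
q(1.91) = 320.64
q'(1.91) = 899.58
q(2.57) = 2126.88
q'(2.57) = 6194.64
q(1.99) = 401.62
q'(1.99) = 1134.24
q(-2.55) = 1.51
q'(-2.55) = 0.13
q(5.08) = 3678997.59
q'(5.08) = 11014803.35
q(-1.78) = 1.67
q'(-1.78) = 0.31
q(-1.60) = 1.73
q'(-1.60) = 0.39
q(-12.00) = 1.39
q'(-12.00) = 0.00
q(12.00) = 3793906012563210.00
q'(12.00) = 11381695786348500.00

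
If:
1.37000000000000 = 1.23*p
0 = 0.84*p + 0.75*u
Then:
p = 1.11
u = -1.25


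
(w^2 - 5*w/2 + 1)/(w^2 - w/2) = (w - 2)/w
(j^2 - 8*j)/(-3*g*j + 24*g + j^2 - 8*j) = -j/(3*g - j)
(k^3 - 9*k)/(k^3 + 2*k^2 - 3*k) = (k - 3)/(k - 1)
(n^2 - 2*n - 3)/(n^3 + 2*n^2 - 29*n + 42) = (n + 1)/(n^2 + 5*n - 14)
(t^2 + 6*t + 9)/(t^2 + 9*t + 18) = (t + 3)/(t + 6)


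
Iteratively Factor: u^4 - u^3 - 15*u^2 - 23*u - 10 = (u - 5)*(u^3 + 4*u^2 + 5*u + 2) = (u - 5)*(u + 1)*(u^2 + 3*u + 2) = (u - 5)*(u + 1)*(u + 2)*(u + 1)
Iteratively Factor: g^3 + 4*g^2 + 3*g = (g)*(g^2 + 4*g + 3) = g*(g + 3)*(g + 1)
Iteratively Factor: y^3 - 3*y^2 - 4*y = (y - 4)*(y^2 + y) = (y - 4)*(y + 1)*(y)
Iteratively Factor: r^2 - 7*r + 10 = (r - 2)*(r - 5)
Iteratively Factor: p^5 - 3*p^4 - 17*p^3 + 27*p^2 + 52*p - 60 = (p + 2)*(p^4 - 5*p^3 - 7*p^2 + 41*p - 30) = (p - 5)*(p + 2)*(p^3 - 7*p + 6) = (p - 5)*(p - 2)*(p + 2)*(p^2 + 2*p - 3) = (p - 5)*(p - 2)*(p + 2)*(p + 3)*(p - 1)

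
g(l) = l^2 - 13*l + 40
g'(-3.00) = -19.00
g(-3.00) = 88.00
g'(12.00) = 11.00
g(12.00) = 28.00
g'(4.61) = -3.78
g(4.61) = 1.32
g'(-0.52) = -14.04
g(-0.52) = 47.03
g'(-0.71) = -14.42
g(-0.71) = 49.73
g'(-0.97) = -14.94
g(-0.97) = 53.55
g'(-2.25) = -17.50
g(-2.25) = 74.31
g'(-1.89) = -16.78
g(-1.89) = 68.14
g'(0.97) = -11.06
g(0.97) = 28.33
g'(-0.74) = -14.48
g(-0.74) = 50.17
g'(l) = 2*l - 13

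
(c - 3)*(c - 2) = c^2 - 5*c + 6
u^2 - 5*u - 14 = (u - 7)*(u + 2)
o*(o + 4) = o^2 + 4*o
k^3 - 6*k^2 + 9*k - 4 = (k - 4)*(k - 1)^2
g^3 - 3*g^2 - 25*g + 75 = (g - 5)*(g - 3)*(g + 5)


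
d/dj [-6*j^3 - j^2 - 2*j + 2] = -18*j^2 - 2*j - 2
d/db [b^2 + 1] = 2*b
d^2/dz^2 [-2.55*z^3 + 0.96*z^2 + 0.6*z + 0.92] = 1.92 - 15.3*z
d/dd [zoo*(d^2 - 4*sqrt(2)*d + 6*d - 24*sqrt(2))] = nan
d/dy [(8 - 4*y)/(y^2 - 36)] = 4*(-y^2 + 2*y*(y - 2) + 36)/(y^2 - 36)^2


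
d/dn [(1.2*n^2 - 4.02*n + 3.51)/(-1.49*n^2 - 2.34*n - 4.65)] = (-8.7978*n^2 - 0.700200000000001*n + 26.9064)/(2.2201*n^4 + 6.9732*n^3 + 19.3326*n^2 + 21.762*n + 21.6225)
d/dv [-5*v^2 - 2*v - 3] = -10*v - 2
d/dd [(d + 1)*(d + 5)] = 2*d + 6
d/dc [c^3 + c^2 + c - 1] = 3*c^2 + 2*c + 1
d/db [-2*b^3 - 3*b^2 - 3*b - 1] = -6*b^2 - 6*b - 3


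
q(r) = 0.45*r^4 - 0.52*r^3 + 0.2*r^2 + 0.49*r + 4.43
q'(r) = 1.8*r^3 - 1.56*r^2 + 0.4*r + 0.49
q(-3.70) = 116.03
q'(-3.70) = -113.52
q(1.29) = 5.52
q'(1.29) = 2.27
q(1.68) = 6.94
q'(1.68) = 5.29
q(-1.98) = 15.20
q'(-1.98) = -20.39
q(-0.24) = 4.33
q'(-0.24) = 0.28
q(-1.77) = 11.49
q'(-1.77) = -15.09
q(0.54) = 4.71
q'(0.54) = 0.53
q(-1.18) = 5.86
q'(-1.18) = -5.11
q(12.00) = 8471.75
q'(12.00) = 2891.05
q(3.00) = 30.11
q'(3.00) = 36.25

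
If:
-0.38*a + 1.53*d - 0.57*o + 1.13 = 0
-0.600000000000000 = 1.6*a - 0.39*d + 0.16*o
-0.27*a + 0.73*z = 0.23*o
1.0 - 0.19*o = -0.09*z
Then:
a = -0.65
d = 1.35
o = 6.05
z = 1.67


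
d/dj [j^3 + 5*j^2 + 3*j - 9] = 3*j^2 + 10*j + 3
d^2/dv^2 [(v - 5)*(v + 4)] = 2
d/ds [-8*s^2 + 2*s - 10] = 2 - 16*s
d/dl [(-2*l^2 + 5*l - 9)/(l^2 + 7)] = 5*(-l^2 - 2*l + 7)/(l^4 + 14*l^2 + 49)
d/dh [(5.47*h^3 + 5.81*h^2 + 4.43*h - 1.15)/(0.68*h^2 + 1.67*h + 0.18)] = (3.7196*h^4 + 18.2698*h^3 + 9.6441*h^2 + 3.6556*h + 2.7179)/(0.4624*h^4 + 2.2712*h^3 + 3.0337*h^2 + 0.6012*h + 0.0324)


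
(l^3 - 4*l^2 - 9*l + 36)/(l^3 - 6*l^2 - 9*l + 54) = (l - 4)/(l - 6)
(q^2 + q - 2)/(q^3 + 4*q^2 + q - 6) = 1/(q + 3)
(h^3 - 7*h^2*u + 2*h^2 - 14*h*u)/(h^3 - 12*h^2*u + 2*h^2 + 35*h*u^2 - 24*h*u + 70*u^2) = h/(h - 5*u)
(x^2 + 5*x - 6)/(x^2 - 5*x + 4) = (x + 6)/(x - 4)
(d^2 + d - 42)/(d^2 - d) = (d^2 + d - 42)/(d*(d - 1))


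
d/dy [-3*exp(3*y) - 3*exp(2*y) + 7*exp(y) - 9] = (-9*exp(2*y) - 6*exp(y) + 7)*exp(y)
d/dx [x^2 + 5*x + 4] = 2*x + 5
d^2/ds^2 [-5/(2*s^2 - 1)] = 20*(-6*s^2 - 1)/(2*s^2 - 1)^3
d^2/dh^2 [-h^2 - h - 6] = -2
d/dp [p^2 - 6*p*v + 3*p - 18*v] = 2*p - 6*v + 3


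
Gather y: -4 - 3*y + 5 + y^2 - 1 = y^2 - 3*y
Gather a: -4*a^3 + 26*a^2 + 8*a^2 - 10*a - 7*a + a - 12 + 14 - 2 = -4*a^3 + 34*a^2 - 16*a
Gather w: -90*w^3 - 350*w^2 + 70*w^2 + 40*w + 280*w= -90*w^3 - 280*w^2 + 320*w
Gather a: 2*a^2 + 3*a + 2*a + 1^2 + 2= 2*a^2 + 5*a + 3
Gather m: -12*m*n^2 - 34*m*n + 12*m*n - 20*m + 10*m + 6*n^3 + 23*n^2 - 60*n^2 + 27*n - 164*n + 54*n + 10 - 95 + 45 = m*(-12*n^2 - 22*n - 10) + 6*n^3 - 37*n^2 - 83*n - 40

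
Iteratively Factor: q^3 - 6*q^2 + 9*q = (q - 3)*(q^2 - 3*q) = q*(q - 3)*(q - 3)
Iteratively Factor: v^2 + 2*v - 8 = (v - 2)*(v + 4)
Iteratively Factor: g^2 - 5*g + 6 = (g - 3)*(g - 2)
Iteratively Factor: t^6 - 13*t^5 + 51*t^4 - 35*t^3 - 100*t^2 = (t + 1)*(t^5 - 14*t^4 + 65*t^3 - 100*t^2) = (t - 5)*(t + 1)*(t^4 - 9*t^3 + 20*t^2) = (t - 5)*(t - 4)*(t + 1)*(t^3 - 5*t^2) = t*(t - 5)*(t - 4)*(t + 1)*(t^2 - 5*t) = t*(t - 5)^2*(t - 4)*(t + 1)*(t)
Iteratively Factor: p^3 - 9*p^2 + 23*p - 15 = (p - 3)*(p^2 - 6*p + 5) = (p - 3)*(p - 1)*(p - 5)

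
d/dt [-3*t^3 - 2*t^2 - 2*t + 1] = -9*t^2 - 4*t - 2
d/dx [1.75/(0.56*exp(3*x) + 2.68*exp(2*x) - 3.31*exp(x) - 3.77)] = (-2.94*exp(2*x) - 9.38*exp(x) + 5.7925)*exp(x)/(0.56*exp(3*x) + 2.68*exp(2*x) - 3.31*exp(x) - 3.77)^2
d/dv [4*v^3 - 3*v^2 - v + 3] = 12*v^2 - 6*v - 1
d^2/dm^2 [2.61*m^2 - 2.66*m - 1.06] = 5.22000000000000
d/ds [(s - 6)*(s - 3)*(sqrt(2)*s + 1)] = 3*sqrt(2)*s^2 - 18*sqrt(2)*s + 2*s - 9 + 18*sqrt(2)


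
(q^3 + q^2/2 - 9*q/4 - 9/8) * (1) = q^3 + q^2/2 - 9*q/4 - 9/8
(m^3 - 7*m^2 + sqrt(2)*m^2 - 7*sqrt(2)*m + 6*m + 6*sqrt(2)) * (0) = 0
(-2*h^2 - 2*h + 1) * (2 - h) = 2*h^3 - 2*h^2 - 5*h + 2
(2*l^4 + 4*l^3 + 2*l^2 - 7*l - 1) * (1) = 2*l^4 + 4*l^3 + 2*l^2 - 7*l - 1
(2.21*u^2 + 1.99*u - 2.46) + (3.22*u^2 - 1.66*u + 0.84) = 5.43*u^2 + 0.33*u - 1.62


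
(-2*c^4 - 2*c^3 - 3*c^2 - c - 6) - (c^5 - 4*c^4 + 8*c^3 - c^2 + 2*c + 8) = -c^5 + 2*c^4 - 10*c^3 - 2*c^2 - 3*c - 14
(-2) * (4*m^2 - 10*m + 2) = -8*m^2 + 20*m - 4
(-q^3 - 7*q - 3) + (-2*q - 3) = -q^3 - 9*q - 6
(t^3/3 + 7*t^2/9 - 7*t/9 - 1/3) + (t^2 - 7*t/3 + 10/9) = t^3/3 + 16*t^2/9 - 28*t/9 + 7/9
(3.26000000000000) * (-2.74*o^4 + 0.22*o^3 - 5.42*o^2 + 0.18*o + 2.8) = -8.9324*o^4 + 0.7172*o^3 - 17.6692*o^2 + 0.5868*o + 9.128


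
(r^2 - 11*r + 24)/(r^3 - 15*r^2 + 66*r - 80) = (r - 3)/(r^2 - 7*r + 10)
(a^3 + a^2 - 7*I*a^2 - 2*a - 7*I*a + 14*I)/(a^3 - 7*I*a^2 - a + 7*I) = (a + 2)/(a + 1)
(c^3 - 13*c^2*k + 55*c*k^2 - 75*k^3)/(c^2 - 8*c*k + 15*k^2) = c - 5*k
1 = 1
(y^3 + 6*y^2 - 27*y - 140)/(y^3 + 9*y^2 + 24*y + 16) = (y^2 + 2*y - 35)/(y^2 + 5*y + 4)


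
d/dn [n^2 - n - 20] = 2*n - 1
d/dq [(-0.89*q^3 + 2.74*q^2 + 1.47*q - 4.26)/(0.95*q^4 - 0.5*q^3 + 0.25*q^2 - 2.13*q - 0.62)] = (0.8455*q^6 - 5.206*q^5 - 3.042*q^4 + 21.4494*q^3 - 10.9383*q^2 - 1.2676*q - 9.9852)/(0.9025*q^8 - 0.95*q^7 + 0.725*q^6 - 4.297*q^5 + 1.0145*q^4 - 0.445*q^3 + 4.2269*q^2 + 2.6412*q + 0.3844)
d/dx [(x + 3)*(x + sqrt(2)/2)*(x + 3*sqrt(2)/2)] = 3*x^2 + 4*sqrt(2)*x + 6*x + 3/2 + 6*sqrt(2)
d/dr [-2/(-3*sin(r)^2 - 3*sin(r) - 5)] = -6*(2*sin(r) + 1)*cos(r)/(3*sin(r)^2 + 3*sin(r) + 5)^2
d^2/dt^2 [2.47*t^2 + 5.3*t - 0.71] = 4.94000000000000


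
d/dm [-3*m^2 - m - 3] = -6*m - 1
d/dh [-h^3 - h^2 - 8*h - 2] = -3*h^2 - 2*h - 8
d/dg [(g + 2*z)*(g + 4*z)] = 2*g + 6*z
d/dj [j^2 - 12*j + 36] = 2*j - 12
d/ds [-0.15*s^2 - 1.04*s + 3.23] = -0.3*s - 1.04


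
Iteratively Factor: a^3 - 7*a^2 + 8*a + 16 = (a - 4)*(a^2 - 3*a - 4) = (a - 4)*(a + 1)*(a - 4)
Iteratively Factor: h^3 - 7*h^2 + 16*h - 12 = (h - 3)*(h^2 - 4*h + 4) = (h - 3)*(h - 2)*(h - 2)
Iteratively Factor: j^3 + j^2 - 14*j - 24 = (j - 4)*(j^2 + 5*j + 6) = (j - 4)*(j + 3)*(j + 2)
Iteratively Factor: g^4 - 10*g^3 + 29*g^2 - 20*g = (g - 5)*(g^3 - 5*g^2 + 4*g) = (g - 5)*(g - 1)*(g^2 - 4*g) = (g - 5)*(g - 4)*(g - 1)*(g)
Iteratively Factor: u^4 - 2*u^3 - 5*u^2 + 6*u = (u - 3)*(u^3 + u^2 - 2*u) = (u - 3)*(u - 1)*(u^2 + 2*u) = u*(u - 3)*(u - 1)*(u + 2)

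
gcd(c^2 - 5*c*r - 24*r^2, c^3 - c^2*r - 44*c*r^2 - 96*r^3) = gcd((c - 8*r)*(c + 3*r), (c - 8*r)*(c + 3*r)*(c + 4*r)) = -c^2 + 5*c*r + 24*r^2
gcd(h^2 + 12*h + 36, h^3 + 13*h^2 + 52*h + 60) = h + 6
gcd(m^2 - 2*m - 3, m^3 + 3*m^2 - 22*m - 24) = m + 1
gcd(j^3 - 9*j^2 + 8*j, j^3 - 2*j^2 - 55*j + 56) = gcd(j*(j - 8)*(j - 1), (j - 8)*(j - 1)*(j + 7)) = j^2 - 9*j + 8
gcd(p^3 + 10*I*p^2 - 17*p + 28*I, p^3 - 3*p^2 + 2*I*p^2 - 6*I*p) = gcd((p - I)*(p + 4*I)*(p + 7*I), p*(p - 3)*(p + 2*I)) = 1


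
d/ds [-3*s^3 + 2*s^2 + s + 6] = -9*s^2 + 4*s + 1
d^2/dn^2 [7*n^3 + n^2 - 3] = 42*n + 2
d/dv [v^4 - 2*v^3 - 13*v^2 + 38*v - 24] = 4*v^3 - 6*v^2 - 26*v + 38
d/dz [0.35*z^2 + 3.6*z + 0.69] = 0.7*z + 3.6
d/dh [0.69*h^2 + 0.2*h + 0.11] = 1.38*h + 0.2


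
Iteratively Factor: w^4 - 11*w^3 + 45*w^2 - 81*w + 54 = (w - 3)*(w^3 - 8*w^2 + 21*w - 18) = (w - 3)*(w - 2)*(w^2 - 6*w + 9) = (w - 3)^2*(w - 2)*(w - 3)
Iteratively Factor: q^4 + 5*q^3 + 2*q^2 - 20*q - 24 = (q + 2)*(q^3 + 3*q^2 - 4*q - 12) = (q + 2)*(q + 3)*(q^2 - 4) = (q - 2)*(q + 2)*(q + 3)*(q + 2)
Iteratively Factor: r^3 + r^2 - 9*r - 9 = (r - 3)*(r^2 + 4*r + 3) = (r - 3)*(r + 3)*(r + 1)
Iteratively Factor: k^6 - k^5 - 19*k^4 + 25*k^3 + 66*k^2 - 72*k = (k - 1)*(k^5 - 19*k^3 + 6*k^2 + 72*k) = (k - 1)*(k + 4)*(k^4 - 4*k^3 - 3*k^2 + 18*k) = k*(k - 1)*(k + 4)*(k^3 - 4*k^2 - 3*k + 18) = k*(k - 3)*(k - 1)*(k + 4)*(k^2 - k - 6) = k*(k - 3)^2*(k - 1)*(k + 4)*(k + 2)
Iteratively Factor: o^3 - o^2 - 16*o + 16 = (o + 4)*(o^2 - 5*o + 4) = (o - 4)*(o + 4)*(o - 1)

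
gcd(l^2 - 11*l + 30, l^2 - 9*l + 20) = l - 5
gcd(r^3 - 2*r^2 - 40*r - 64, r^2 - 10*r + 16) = r - 8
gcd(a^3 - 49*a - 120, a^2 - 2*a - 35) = a + 5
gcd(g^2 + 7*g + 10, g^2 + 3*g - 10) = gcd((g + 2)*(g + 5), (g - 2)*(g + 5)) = g + 5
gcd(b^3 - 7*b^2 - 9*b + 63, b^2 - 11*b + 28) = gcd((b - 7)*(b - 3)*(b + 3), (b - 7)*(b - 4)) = b - 7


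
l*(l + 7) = l^2 + 7*l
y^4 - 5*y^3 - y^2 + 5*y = y*(y - 5)*(y - 1)*(y + 1)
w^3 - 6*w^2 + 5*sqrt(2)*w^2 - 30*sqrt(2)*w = w*(w - 6)*(w + 5*sqrt(2))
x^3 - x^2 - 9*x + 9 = (x - 3)*(x - 1)*(x + 3)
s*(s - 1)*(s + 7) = s^3 + 6*s^2 - 7*s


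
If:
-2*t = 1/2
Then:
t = -1/4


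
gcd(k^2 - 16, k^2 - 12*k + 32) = k - 4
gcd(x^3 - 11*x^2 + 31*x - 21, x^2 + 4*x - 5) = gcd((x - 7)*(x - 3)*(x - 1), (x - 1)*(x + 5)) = x - 1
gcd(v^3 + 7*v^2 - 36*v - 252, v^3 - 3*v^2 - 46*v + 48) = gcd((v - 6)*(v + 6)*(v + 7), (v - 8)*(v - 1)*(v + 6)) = v + 6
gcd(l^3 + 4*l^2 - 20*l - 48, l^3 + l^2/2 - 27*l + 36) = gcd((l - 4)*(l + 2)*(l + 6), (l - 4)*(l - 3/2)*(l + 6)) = l^2 + 2*l - 24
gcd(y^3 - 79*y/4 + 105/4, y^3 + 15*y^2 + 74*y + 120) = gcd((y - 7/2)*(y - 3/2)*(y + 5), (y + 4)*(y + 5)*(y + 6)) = y + 5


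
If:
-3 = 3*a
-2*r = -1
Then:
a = -1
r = 1/2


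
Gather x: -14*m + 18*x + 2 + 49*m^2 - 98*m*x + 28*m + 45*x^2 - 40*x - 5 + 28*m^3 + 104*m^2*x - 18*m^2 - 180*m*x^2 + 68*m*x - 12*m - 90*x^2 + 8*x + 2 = 28*m^3 + 31*m^2 + 2*m + x^2*(-180*m - 45) + x*(104*m^2 - 30*m - 14) - 1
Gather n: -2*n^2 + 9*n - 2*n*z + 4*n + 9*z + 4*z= -2*n^2 + n*(13 - 2*z) + 13*z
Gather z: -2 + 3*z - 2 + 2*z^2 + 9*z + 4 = 2*z^2 + 12*z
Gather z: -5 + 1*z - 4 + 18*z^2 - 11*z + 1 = 18*z^2 - 10*z - 8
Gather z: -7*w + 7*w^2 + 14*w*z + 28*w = 7*w^2 + 14*w*z + 21*w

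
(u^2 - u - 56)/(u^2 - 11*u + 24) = (u + 7)/(u - 3)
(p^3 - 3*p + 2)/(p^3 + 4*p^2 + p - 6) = (p - 1)/(p + 3)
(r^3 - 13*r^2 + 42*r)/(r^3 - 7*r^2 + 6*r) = (r - 7)/(r - 1)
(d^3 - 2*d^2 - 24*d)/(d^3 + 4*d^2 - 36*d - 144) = d/(d + 6)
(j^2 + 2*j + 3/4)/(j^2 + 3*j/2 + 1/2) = (j + 3/2)/(j + 1)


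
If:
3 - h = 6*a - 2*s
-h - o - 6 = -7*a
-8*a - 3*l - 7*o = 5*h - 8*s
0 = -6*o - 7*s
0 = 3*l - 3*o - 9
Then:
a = 107/144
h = 1/8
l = 299/144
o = -133/144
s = 19/24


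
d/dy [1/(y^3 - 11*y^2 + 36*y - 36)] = (-3*y^2 + 22*y - 36)/(y^3 - 11*y^2 + 36*y - 36)^2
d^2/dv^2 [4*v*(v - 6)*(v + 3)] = 24*v - 24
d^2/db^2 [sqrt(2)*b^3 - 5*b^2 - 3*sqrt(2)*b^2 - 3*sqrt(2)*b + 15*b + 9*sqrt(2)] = 6*sqrt(2)*b - 10 - 6*sqrt(2)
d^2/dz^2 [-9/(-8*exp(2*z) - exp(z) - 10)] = 9*(2*(16*exp(z) + 1)^2*exp(z) - (32*exp(z) + 1)*(8*exp(2*z) + exp(z) + 10))*exp(z)/(8*exp(2*z) + exp(z) + 10)^3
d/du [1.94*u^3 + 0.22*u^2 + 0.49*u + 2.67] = 5.82*u^2 + 0.44*u + 0.49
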